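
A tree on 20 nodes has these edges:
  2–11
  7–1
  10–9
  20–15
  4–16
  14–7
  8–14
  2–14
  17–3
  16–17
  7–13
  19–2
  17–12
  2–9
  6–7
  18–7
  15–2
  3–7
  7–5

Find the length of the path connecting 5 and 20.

5

The path is 5 – 7 – 14 – 2 – 15 – 20, which has 5 edges.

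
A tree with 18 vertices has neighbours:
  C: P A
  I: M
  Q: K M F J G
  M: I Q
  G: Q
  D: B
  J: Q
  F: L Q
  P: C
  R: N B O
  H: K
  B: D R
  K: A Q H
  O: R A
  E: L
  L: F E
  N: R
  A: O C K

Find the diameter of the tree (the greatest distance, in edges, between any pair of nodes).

9

A longest path is D - B - R - O - A - K - Q - F - L - E, with 9 edges.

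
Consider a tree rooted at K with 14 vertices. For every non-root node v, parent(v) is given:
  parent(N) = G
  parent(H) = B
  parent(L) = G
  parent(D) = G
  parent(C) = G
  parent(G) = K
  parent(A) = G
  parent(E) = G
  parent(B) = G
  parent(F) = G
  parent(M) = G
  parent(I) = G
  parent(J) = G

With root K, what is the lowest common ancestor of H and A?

G

H's ancestor chain is H, B, G, K and A's is A, G, K; they first meet at G.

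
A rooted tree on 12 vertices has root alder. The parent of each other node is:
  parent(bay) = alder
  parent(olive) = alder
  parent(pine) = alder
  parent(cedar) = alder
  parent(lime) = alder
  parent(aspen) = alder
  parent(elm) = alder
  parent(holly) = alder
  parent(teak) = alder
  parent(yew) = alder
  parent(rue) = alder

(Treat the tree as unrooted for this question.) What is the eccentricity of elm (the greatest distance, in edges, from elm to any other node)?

2

Distances from elm peak at 2, attained at olive (bay, pine, lime, yew, rue, cedar, aspen, teak, holly also at distance 2).
elm–alder–olive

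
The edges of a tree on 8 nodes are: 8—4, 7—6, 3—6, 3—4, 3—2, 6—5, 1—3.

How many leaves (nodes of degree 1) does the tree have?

5

Degree-1 nodes: 1, 2, 5, 7, 8 — 5 of them.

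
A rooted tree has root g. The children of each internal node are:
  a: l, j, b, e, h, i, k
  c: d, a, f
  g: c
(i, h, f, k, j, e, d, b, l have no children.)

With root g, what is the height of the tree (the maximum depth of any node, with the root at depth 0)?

k sits deepest: g → c → a → k — 3 edges from the root.

3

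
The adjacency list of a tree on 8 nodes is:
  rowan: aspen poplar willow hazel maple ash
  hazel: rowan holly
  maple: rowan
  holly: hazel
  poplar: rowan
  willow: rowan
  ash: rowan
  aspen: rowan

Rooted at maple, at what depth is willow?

2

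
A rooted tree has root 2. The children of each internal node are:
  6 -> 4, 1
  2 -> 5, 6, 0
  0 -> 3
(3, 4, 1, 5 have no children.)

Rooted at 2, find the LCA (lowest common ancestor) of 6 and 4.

6's ancestor chain is 6, 2 and 4's is 4, 6, 2; they first meet at 6.

6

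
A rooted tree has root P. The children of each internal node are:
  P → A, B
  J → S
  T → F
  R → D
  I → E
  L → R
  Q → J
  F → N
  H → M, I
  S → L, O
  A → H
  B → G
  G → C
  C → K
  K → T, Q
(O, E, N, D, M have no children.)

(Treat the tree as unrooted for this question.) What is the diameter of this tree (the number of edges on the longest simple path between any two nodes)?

14

Starting from E, a farthest node is D at distance 14.
One longest path: E - I - H - A - P - B - G - C - K - Q - J - S - L - R - D.
So the diameter is 14.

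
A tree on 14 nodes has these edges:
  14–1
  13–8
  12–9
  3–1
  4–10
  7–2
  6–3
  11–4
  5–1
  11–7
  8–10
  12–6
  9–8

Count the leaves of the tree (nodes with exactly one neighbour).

Degree-1 nodes: 2, 5, 13, 14 — 4 of them.

4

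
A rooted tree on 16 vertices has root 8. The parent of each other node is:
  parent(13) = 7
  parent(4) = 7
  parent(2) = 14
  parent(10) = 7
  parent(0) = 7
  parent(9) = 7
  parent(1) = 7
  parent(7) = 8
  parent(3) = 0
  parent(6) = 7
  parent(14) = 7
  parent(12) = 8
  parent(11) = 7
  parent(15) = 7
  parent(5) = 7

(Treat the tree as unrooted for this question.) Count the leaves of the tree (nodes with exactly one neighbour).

12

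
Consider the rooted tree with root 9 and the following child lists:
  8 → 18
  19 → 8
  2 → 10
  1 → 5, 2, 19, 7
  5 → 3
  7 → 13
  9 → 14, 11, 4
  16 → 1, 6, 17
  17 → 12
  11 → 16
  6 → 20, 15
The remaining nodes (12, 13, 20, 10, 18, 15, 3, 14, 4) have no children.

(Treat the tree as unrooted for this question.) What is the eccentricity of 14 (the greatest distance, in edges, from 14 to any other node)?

A farthest node from 14 is 18.
The path 14–9–11–16–1–19–8–18 has 7 edges.

7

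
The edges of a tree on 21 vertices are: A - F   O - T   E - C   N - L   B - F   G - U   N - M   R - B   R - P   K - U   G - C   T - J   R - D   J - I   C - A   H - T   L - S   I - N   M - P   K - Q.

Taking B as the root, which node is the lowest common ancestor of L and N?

Path L→root: L N M P R B; path N→root: N M P R B.
First common node: N.

N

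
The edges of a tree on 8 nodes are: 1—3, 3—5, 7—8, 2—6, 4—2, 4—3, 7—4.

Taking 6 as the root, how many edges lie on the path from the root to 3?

3

Path from 6 to 3: 6 → 2 → 4 → 3, which has 3 edges.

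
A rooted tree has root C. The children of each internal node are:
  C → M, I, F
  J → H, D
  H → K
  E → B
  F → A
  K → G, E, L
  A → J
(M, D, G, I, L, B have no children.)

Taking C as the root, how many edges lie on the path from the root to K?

Path from C to K: C–F–A–J–H–K, which has 5 edges.

5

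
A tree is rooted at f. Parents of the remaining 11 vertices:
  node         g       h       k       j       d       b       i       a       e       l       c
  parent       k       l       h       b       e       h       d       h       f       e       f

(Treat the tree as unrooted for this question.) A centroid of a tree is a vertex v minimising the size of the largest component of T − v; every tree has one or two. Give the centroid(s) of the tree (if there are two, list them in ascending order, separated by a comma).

Removing l splits the tree into components of sizes 6, 5; the largest is 6 ≤ ⌊12/2⌋ = 6.
Its neighbour h also leaves a largest component of size 6, so both are centroids.

h, l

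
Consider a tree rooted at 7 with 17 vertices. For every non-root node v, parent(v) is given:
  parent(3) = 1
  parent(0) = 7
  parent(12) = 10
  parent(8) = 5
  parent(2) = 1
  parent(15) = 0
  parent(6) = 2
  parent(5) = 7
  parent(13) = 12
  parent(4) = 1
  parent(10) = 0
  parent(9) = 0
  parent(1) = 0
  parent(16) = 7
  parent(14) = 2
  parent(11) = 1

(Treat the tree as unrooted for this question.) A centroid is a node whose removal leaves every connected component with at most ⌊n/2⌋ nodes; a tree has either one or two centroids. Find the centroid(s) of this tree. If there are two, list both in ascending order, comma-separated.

0

Removing 0 splits the tree into components of sizes 7, 4, 3, 1, 1; the largest is 7 ≤ ⌊17/2⌋ = 8.
No neighbour of 0 does as well, so 0 is the unique centroid.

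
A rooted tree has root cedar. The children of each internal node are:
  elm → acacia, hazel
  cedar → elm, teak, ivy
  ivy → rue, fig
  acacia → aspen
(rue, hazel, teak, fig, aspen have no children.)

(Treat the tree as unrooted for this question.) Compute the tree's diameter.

A longest path is aspen-acacia-elm-cedar-ivy-fig, with 5 edges.

5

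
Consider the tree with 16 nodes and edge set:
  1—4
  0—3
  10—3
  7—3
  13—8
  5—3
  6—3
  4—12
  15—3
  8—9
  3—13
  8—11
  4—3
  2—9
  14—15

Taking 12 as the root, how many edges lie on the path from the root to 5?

3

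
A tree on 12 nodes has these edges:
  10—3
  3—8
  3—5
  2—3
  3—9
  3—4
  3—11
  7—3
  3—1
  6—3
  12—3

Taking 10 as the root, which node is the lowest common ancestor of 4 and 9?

Ancestors of 4 (toward the root): 4, 3, 10.
Ancestors of 9: 9, 3, 10.
The deepest node appearing in both lists is 3.

3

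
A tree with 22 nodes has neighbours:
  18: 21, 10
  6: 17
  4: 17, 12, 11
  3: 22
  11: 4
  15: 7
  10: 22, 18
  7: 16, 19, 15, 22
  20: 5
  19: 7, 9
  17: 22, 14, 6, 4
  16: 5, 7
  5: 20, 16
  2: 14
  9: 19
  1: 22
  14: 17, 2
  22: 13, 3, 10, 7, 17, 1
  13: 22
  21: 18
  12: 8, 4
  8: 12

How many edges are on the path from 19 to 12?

The path is 19–7–22–17–4–12, which has 5 edges.

5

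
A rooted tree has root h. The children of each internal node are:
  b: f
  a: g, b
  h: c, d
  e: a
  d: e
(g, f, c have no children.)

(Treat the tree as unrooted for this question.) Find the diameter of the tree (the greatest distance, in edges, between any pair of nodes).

BFS from f reaches c last, at distance 6; BFS from c confirms no node is farther.
Path: f-b-a-e-d-h-c.

6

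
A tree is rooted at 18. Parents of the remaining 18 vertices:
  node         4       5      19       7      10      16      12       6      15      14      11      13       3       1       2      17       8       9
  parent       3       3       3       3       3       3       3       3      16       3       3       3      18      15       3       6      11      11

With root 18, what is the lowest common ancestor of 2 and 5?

3

2's ancestor chain is 2, 3, 18 and 5's is 5, 3, 18; they first meet at 3.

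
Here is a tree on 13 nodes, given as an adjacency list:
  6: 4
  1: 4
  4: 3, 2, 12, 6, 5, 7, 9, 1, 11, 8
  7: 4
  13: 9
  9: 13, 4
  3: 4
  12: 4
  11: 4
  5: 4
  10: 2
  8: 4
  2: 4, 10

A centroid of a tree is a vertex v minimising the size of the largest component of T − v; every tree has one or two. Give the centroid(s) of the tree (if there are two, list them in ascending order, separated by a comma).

4

Delete 4: the remaining components have sizes 2, 2, 1, 1, 1, 1, 1, 1, 1, 1. Max 2 ≤ 6, so 4 is a centroid.
Every other node leaves some component of size > 6, so the centroid is unique.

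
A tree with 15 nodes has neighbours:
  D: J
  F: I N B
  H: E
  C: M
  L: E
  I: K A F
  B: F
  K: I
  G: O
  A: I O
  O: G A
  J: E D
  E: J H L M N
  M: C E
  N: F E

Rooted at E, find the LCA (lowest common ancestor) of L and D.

E

Path L→root: L E; path D→root: D J E.
First common node: E.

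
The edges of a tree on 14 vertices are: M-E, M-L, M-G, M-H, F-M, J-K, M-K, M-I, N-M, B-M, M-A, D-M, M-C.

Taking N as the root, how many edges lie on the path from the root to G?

2

N–M–G — 2 edges.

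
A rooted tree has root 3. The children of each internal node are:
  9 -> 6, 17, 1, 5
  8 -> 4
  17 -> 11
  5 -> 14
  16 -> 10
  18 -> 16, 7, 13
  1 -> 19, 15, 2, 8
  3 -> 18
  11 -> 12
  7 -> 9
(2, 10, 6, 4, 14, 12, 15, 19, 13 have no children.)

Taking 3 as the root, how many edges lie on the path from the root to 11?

5

Climbing from 11 to the root: 11 – 17 – 9 – 7 – 18 – 3. That's 5 steps.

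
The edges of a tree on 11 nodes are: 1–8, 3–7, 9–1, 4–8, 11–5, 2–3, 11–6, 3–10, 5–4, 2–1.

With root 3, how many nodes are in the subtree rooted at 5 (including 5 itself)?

Descendants of 5 (including itself): 5, 11, 6. That's 3.

3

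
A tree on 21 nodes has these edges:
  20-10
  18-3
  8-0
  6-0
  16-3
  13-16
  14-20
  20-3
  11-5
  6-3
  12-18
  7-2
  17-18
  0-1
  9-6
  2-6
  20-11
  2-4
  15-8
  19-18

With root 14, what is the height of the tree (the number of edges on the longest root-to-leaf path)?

The longest root-to-leaf path is 14-20-3-6-0-8-15 (6 edges).

6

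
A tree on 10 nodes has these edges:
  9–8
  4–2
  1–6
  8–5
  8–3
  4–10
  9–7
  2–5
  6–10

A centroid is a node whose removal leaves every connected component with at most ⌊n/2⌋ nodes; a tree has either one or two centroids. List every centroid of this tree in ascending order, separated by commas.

2, 5

Delete 2: the remaining components have sizes 5, 4. Max 5 ≤ 5, so 2 is a centroid.
Its neighbour 5 also leaves a largest component of size 5, so both are centroids.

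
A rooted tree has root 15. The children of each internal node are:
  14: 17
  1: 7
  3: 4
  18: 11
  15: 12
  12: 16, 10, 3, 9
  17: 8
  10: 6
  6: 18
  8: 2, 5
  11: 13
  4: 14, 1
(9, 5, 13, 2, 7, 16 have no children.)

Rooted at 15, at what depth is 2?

Climbing from 2 to the root: 2 → 8 → 17 → 14 → 4 → 3 → 12 → 15. That's 7 steps.

7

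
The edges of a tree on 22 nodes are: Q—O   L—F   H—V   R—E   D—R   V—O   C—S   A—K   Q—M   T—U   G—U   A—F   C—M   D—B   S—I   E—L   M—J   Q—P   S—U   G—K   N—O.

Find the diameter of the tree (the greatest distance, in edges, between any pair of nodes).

BFS from B reaches H last, at distance 16; BFS from H confirms no node is farther.
Path: B–D–R–E–L–F–A–K–G–U–S–C–M–Q–O–V–H.

16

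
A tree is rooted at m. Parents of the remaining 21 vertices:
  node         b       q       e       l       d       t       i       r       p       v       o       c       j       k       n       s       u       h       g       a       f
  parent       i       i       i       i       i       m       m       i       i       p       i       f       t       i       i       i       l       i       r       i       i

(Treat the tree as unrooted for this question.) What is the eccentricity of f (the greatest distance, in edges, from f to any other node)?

4

The node farthest from f is j, via f-i-m-t-j — 4 edges.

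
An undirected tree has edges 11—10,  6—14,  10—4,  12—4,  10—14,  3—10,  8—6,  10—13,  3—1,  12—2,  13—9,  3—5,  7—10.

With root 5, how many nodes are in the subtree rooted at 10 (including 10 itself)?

Descendants of 10 (including itself): 10, 4, 13, 14, 7, 11, 12, 9, 6, 2, 8. That's 11.

11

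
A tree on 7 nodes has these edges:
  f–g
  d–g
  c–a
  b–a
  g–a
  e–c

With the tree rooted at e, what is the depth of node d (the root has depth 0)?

Path from e to d: e–c–a–g–d, which has 4 edges.

4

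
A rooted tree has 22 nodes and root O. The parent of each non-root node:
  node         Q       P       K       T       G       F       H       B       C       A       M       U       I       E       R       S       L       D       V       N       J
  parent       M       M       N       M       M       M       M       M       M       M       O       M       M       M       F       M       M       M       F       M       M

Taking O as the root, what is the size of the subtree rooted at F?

3

Descendants of F (including itself): F, V, R. That's 3.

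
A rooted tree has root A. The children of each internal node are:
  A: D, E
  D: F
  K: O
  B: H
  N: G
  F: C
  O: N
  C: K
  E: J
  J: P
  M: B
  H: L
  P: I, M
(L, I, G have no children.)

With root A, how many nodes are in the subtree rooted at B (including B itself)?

3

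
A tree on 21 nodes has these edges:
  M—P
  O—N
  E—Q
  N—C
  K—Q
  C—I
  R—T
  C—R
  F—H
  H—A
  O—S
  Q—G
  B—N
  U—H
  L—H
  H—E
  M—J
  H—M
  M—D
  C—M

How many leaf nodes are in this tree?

Exactly 13 nodes have a single neighbour: A, B, D, F, G, I, J, K, L, P, S, T, U.

13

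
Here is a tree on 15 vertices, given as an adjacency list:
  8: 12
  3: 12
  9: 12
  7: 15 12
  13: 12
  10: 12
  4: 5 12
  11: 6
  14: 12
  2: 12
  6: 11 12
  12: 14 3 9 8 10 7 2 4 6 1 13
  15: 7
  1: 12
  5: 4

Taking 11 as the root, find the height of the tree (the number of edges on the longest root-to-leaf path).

The longest root-to-leaf path is 11–6–12–7–15 (4 edges).

4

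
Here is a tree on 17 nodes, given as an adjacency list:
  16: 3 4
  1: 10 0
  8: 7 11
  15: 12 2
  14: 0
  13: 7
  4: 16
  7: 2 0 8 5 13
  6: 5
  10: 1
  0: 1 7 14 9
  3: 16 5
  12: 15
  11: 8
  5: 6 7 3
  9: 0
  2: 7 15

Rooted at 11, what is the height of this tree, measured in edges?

6

The longest root-to-leaf path is 11 – 8 – 7 – 5 – 3 – 16 – 4 (6 edges).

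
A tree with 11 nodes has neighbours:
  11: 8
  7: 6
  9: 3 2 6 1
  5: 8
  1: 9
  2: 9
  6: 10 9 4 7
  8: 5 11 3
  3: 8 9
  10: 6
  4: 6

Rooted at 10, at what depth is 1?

3

Path from 10 to 1: 10–6–9–1, which has 3 edges.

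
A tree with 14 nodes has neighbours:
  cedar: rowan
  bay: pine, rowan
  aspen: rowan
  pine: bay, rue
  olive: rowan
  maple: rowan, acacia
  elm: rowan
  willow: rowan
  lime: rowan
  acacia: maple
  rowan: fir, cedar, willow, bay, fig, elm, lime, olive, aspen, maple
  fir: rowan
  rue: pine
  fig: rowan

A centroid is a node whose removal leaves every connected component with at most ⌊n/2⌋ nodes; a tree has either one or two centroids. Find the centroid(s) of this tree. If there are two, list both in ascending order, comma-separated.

rowan

Delete rowan: the remaining components have sizes 3, 2, 1, 1, 1, 1, 1, 1, 1, 1. Max 3 ≤ 7, so rowan is a centroid.
Every other node leaves some component of size > 7, so the centroid is unique.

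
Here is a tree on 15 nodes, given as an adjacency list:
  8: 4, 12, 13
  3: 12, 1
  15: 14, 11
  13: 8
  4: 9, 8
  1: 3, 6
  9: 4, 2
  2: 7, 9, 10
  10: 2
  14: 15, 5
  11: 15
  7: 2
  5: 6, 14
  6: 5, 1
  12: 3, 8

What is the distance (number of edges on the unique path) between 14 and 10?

14 - 5 - 6 - 1 - 3 - 12 - 8 - 4 - 9 - 2 - 10: 10 edges.

10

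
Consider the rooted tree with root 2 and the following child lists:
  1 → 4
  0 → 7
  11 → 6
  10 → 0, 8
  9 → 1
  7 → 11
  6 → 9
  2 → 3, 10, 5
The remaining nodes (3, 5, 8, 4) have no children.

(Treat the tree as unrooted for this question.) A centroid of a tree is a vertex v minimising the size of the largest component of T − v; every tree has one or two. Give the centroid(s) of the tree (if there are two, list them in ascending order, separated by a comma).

Delete 7: the remaining components have sizes 6, 5. Max 6 ≤ 6, so 7 is a centroid.
Its neighbour 0 also leaves a largest component of size 6, so both are centroids.

0, 7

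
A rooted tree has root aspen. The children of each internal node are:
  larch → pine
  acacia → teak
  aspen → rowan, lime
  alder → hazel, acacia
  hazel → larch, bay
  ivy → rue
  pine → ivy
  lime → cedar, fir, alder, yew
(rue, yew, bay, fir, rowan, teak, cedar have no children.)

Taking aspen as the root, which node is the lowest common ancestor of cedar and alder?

lime

cedar's ancestor chain is cedar, lime, aspen and alder's is alder, lime, aspen; they first meet at lime.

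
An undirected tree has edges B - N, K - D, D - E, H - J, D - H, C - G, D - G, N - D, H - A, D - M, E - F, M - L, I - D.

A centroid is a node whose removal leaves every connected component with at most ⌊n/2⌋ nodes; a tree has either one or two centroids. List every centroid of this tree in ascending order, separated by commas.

Removing D splits the tree into components of sizes 3, 2, 2, 2, 2, 1, 1; the largest is 3 ≤ ⌊14/2⌋ = 7.
Every other node leaves some component of size > 7, so the centroid is unique.

D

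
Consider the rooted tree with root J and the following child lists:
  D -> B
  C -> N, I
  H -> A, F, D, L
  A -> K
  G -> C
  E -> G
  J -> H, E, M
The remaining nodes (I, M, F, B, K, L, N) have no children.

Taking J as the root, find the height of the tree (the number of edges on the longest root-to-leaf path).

The longest root-to-leaf path is J – E – G – C – N (4 edges).

4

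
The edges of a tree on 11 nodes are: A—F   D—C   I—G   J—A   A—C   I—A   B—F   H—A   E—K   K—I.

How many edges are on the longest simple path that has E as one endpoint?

Distances from E peak at 5, attained at D (B also at distance 5).
E-K-I-A-C-D

5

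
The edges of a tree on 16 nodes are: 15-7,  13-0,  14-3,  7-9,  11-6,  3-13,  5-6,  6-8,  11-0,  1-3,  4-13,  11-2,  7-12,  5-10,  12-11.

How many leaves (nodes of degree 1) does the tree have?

8

Exactly 8 nodes have a single neighbour: 1, 2, 4, 8, 9, 10, 14, 15.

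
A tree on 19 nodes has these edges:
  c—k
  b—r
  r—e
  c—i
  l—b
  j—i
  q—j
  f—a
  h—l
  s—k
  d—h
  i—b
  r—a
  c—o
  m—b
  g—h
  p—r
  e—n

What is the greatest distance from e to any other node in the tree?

6

The node farthest from e is s, via e–r–b–i–c–k–s — 6 edges.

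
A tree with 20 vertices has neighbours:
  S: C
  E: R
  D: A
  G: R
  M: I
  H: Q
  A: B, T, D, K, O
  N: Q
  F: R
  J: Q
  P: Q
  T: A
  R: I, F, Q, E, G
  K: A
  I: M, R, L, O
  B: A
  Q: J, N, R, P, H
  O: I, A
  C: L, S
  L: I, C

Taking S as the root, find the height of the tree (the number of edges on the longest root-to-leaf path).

6

A deepest node is D, reached by S → C → L → I → O → A → D.
That path has 6 edges, so the height is 6.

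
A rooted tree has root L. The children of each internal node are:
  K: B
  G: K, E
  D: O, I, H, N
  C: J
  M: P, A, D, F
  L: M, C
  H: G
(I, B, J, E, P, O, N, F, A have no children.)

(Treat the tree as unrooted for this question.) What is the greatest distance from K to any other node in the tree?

Distances from K peak at 7, attained at J.
K-G-H-D-M-L-C-J

7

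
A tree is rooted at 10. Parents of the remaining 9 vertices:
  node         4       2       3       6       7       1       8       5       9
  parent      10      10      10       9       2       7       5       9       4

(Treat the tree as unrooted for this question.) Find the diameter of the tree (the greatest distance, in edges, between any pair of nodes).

7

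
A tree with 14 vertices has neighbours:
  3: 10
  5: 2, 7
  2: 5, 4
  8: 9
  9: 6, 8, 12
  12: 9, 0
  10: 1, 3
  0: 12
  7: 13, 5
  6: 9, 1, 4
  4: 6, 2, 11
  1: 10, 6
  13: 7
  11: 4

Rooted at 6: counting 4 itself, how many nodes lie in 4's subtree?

6

The subtree rooted at 4 contains: 4, 11, 2, 5, 7, 13 — 6 nodes.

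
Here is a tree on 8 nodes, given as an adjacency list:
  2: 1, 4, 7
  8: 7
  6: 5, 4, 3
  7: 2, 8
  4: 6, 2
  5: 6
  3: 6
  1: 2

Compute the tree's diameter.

Starting from 3, a farthest node is 8 at distance 5.
One longest path: 3–6–4–2–7–8.
So the diameter is 5.

5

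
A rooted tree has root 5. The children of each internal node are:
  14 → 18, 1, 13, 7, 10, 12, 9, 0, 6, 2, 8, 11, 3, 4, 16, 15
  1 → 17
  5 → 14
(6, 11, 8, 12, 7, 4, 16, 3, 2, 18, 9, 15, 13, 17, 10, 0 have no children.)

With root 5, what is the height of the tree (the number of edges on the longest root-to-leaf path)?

3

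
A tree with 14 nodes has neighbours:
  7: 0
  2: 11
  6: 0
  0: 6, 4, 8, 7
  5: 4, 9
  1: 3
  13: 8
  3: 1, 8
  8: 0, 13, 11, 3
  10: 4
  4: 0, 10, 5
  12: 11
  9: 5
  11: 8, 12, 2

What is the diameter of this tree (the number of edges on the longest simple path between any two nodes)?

6

A longest path is 9-5-4-0-8-11-12, with 6 edges.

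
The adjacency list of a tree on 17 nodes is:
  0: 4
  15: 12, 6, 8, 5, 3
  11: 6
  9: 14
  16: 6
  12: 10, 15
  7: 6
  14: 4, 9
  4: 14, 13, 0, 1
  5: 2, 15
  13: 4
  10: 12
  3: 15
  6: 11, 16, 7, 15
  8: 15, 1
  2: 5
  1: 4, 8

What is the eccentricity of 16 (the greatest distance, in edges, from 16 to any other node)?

The node farthest from 16 is 9, via 16–6–15–8–1–4–14–9 — 7 edges.

7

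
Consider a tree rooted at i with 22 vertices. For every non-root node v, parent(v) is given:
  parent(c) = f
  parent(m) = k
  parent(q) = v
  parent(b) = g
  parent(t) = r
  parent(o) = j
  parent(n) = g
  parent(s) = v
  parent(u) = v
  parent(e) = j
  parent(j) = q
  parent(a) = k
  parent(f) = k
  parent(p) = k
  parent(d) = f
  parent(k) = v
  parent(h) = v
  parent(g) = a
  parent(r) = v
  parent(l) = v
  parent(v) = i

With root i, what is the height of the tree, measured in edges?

5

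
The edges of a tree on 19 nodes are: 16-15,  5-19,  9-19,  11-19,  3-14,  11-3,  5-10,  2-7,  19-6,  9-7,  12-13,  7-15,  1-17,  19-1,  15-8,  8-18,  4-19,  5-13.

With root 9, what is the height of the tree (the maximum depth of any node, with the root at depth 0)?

A deepest node is 18, reached by 9 – 7 – 15 – 8 – 18.
That path has 4 edges, so the height is 4.

4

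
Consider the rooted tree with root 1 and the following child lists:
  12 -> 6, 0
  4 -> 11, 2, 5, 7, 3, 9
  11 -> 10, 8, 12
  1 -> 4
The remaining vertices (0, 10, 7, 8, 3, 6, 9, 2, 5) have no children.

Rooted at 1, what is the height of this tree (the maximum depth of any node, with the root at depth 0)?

The longest root-to-leaf path is 1–4–11–12–0 (4 edges).

4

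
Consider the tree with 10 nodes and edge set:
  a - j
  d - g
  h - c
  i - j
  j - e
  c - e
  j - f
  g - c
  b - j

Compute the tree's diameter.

Starting from i, a farthest node is d at distance 5.
One longest path: i-j-e-c-g-d.
So the diameter is 5.

5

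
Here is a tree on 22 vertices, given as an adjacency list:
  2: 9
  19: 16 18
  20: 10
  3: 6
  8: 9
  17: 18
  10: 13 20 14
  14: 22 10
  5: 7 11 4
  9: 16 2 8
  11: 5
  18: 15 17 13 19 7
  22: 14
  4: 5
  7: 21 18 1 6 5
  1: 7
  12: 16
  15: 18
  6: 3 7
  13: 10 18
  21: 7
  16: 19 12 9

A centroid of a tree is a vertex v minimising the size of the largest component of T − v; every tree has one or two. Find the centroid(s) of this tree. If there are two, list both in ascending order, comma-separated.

18

Delete 18: the remaining components have sizes 8, 6, 5, 1, 1. Max 8 ≤ 11, so 18 is a centroid.
No neighbour of 18 does as well, so 18 is the unique centroid.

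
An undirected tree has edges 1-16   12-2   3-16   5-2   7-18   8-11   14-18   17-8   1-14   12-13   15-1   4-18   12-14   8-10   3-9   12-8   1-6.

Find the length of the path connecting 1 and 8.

3

Walking from 1: 1 - 14 - 12 - 8. Length 3.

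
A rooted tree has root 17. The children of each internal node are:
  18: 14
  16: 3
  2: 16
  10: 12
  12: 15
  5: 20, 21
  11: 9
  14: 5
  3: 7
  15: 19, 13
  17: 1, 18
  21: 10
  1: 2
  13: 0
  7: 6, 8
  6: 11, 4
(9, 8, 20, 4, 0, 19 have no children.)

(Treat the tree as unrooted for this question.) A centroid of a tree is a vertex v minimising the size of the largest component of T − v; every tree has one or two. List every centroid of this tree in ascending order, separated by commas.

Removing 18 splits the tree into components of sizes 11, 10; the largest is 11 ≤ ⌊22/2⌋ = 11.
17 is adjacent to 18 and is also a centroid (the largest component after removing it is likewise 11).

17, 18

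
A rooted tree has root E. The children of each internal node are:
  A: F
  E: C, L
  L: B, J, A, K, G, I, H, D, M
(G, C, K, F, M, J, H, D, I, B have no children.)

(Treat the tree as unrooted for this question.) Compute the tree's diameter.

4

BFS from C reaches F last, at distance 4; BFS from F confirms no node is farther.
Path: C – E – L – A – F.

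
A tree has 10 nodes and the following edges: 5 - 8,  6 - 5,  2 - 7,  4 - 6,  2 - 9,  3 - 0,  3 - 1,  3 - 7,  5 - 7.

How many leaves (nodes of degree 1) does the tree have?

5

Exactly 5 nodes have a single neighbour: 0, 1, 4, 8, 9.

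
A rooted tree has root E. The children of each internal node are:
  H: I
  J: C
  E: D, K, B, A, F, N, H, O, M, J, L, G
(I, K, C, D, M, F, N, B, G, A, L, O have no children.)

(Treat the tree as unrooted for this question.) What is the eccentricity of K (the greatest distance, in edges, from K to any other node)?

Distances from K peak at 3, attained at C (I also at distance 3).
K – E – J – C

3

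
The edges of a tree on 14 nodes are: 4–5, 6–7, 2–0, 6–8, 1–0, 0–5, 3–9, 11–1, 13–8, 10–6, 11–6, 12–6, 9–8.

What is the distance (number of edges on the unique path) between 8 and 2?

5

8 – 6 – 11 – 1 – 0 – 2: 5 edges.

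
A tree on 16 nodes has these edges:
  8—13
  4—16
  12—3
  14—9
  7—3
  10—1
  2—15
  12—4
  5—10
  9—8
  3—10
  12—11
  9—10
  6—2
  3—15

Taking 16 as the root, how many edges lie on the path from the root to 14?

6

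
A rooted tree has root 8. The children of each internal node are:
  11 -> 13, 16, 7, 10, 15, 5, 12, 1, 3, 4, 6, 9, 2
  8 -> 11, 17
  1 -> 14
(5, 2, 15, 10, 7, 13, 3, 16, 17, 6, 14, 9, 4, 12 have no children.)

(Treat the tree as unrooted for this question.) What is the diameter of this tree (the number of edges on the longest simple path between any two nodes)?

4

BFS from 14 reaches 17 last, at distance 4; BFS from 17 confirms no node is farther.
Path: 14–1–11–8–17.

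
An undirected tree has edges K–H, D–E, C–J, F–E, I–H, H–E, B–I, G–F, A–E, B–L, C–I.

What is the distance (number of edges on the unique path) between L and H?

The path is L – B – I – H, which has 3 edges.

3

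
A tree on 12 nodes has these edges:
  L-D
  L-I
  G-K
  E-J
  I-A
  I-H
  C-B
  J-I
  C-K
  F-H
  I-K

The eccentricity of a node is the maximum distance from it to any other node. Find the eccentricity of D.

The node farthest from D is B, via D – L – I – K – C – B — 5 edges.

5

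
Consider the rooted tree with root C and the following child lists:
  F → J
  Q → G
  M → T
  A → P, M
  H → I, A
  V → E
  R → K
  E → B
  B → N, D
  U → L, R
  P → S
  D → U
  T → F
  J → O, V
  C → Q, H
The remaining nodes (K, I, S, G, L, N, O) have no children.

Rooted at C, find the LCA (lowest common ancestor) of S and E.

Path S→root: S P A H C; path E→root: E V J F T M A H C.
First common node: A.

A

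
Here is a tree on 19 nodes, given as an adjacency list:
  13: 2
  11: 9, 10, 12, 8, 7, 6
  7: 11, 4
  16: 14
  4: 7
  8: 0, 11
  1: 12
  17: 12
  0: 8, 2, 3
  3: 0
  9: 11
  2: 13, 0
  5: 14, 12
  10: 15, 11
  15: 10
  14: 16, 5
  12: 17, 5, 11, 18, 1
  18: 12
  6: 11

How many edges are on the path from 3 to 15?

The path is 3–0–8–11–10–15, which has 5 edges.

5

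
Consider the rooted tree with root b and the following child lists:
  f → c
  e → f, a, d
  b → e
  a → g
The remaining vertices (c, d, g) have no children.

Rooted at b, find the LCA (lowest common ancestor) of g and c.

e

Ancestors of g (toward the root): g, a, e, b.
Ancestors of c: c, f, e, b.
The deepest node appearing in both lists is e.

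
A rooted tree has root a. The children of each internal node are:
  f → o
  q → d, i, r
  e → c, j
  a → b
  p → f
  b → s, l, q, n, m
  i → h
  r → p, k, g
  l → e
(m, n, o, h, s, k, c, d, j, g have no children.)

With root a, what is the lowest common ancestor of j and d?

Path j→root: j e l b a; path d→root: d q b a.
First common node: b.

b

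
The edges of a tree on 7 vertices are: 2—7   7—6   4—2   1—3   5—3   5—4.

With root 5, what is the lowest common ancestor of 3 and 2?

5

3's ancestor chain is 3, 5 and 2's is 2, 4, 5; they first meet at 5.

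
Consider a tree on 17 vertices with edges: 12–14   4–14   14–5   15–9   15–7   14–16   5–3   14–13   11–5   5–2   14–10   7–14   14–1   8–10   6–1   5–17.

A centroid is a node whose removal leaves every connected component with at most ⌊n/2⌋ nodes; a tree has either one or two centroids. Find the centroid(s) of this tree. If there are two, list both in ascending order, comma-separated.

14

Removing 14 splits the tree into components of sizes 5, 3, 2, 2, 1, 1, 1, 1; the largest is 5 ≤ ⌊17/2⌋ = 8.
No neighbour of 14 does as well, so 14 is the unique centroid.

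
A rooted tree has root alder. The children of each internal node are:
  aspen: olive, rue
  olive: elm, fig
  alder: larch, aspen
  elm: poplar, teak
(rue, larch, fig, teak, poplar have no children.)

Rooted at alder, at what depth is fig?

alder–aspen–olive–fig — 3 edges.

3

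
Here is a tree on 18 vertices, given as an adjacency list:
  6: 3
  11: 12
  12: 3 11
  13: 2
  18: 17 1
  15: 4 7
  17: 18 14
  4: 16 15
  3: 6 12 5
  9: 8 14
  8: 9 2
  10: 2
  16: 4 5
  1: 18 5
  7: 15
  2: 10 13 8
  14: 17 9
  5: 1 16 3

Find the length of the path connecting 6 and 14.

6

Walking from 6: 6–3–5–1–18–17–14. Length 6.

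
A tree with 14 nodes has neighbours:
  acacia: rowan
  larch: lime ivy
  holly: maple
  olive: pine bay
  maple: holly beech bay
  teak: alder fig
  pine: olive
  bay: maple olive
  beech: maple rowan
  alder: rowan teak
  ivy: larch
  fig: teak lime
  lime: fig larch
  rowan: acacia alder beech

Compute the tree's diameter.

BFS from pine reaches ivy last, at distance 11; BFS from ivy confirms no node is farther.
Path: pine–olive–bay–maple–beech–rowan–alder–teak–fig–lime–larch–ivy.

11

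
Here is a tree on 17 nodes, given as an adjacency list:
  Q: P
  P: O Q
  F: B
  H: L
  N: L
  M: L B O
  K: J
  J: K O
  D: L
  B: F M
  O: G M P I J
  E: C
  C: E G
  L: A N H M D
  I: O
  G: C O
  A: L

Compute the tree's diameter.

A longest path is E–C–G–O–M–L–N, with 6 edges.

6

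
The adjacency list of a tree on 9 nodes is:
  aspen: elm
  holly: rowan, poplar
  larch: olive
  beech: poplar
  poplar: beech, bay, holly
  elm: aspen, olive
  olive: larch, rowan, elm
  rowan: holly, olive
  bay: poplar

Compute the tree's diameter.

A longest path is aspen – elm – olive – rowan – holly – poplar – bay, with 6 edges.

6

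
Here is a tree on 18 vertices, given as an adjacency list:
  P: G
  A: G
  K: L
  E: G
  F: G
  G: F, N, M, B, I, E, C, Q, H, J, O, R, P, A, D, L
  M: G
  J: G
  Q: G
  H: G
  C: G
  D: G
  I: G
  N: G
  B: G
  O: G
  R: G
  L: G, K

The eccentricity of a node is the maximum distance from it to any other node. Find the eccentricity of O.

The node farthest from O is K, via O-G-L-K — 3 edges.

3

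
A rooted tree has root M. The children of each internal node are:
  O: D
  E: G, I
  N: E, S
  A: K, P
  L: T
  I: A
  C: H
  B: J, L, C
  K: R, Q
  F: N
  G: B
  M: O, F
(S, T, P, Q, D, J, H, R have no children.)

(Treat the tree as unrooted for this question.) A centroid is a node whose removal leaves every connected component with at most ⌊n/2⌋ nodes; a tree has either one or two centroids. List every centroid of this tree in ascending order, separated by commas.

Removing E splits the tree into components of sizes 7, 6, 6; the largest is 7 ≤ ⌊20/2⌋ = 10.
Every other node leaves some component of size > 10, so the centroid is unique.

E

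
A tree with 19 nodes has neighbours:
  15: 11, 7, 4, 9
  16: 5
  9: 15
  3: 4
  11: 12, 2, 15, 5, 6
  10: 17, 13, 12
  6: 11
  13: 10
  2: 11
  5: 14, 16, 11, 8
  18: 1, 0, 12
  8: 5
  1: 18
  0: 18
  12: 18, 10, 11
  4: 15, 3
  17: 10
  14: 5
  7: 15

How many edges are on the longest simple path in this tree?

6

BFS from 17 reaches 3 last, at distance 6; BFS from 3 confirms no node is farther.
Path: 17–10–12–11–15–4–3.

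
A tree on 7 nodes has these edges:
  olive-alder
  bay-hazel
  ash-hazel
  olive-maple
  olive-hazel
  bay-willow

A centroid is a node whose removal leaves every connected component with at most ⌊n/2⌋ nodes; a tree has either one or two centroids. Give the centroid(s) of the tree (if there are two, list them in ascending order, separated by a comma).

hazel

If hazel is removed the pieces have sizes 3, 2, 1, all ≤ ⌊7/2⌋ = 3.
Every other node leaves some component of size > 3, so the centroid is unique.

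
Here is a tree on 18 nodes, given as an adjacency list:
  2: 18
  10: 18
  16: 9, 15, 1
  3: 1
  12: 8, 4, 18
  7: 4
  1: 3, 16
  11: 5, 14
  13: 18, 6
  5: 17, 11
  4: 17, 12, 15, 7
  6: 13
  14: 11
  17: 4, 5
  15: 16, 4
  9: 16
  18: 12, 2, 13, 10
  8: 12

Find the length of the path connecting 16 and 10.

5

The path is 16–15–4–12–18–10, which has 5 edges.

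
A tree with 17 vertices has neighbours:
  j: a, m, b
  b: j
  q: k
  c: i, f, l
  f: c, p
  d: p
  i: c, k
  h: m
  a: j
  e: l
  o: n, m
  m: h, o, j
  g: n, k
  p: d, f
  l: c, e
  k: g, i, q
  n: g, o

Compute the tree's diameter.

11

BFS from b reaches d last, at distance 11; BFS from d confirms no node is farther.
Path: b–j–m–o–n–g–k–i–c–f–p–d.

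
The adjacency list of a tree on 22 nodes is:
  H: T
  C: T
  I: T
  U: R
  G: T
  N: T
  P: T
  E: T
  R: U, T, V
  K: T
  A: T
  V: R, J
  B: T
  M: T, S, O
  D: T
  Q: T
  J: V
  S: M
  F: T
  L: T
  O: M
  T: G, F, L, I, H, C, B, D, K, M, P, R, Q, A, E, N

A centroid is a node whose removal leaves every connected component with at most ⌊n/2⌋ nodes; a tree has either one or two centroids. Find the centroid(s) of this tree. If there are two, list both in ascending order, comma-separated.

T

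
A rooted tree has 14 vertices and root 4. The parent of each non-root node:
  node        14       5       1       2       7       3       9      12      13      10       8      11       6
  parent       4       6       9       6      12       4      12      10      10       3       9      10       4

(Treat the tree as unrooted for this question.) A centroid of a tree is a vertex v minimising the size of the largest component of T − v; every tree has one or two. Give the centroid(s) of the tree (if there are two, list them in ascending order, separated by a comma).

10

Removing 10 splits the tree into components of sizes 6, 5, 1, 1; the largest is 6 ≤ ⌊14/2⌋ = 7.
Every other node leaves some component of size > 7, so the centroid is unique.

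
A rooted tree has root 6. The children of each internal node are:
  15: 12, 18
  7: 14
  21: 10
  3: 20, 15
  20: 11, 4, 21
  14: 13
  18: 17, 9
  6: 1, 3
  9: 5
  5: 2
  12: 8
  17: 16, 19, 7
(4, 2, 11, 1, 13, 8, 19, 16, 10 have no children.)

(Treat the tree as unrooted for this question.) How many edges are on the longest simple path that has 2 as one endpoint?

A farthest node from 2 is 10.
The path 2 – 5 – 9 – 18 – 15 – 3 – 20 – 21 – 10 has 8 edges.

8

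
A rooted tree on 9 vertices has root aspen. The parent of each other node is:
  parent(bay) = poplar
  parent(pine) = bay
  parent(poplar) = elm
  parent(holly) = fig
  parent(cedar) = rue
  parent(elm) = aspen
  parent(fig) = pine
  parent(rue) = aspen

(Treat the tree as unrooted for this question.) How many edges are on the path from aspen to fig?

The path is aspen – elm – poplar – bay – pine – fig, which has 5 edges.

5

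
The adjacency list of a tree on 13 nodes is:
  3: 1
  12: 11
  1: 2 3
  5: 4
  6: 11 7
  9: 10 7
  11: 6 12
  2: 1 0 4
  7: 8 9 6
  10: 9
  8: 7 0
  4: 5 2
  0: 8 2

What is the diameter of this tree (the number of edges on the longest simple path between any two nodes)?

Starting from 12, a farthest node is 3 at distance 8.
One longest path: 12-11-6-7-8-0-2-1-3.
So the diameter is 8.

8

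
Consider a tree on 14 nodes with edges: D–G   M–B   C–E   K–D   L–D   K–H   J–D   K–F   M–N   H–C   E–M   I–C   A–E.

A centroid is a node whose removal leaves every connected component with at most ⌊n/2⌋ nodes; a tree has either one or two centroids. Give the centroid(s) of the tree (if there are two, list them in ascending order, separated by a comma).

Removing H splits the tree into components of sizes 7, 6; the largest is 7 ≤ ⌊14/2⌋ = 7.
Its neighbour C also leaves a largest component of size 7, so both are centroids.

C, H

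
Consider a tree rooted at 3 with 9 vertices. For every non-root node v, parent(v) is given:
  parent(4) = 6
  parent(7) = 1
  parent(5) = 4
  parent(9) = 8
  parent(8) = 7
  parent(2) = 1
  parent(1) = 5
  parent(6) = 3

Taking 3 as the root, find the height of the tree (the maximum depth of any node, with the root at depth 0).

9 sits deepest: 3 – 6 – 4 – 5 – 1 – 7 – 8 – 9 — 7 edges from the root.

7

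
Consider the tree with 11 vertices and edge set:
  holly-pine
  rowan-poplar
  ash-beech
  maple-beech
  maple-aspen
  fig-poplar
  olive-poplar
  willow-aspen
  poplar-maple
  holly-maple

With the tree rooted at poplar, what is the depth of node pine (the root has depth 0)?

poplar–maple–holly–pine — 3 edges.

3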